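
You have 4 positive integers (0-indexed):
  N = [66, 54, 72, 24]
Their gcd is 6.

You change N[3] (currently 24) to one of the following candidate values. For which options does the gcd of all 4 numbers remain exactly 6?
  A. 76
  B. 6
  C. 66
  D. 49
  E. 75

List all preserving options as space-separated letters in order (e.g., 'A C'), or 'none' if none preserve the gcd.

Old gcd = 6; gcd of others (without N[3]) = 6
New gcd for candidate v: gcd(6, v). Preserves old gcd iff gcd(6, v) = 6.
  Option A: v=76, gcd(6,76)=2 -> changes
  Option B: v=6, gcd(6,6)=6 -> preserves
  Option C: v=66, gcd(6,66)=6 -> preserves
  Option D: v=49, gcd(6,49)=1 -> changes
  Option E: v=75, gcd(6,75)=3 -> changes

Answer: B C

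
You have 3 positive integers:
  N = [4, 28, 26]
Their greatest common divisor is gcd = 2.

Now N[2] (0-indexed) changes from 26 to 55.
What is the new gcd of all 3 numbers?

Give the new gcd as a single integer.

Answer: 1

Derivation:
Numbers: [4, 28, 26], gcd = 2
Change: index 2, 26 -> 55
gcd of the OTHER numbers (without index 2): gcd([4, 28]) = 4
New gcd = gcd(g_others, new_val) = gcd(4, 55) = 1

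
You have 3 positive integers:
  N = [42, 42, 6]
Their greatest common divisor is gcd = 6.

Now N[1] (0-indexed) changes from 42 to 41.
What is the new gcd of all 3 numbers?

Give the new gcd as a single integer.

Answer: 1

Derivation:
Numbers: [42, 42, 6], gcd = 6
Change: index 1, 42 -> 41
gcd of the OTHER numbers (without index 1): gcd([42, 6]) = 6
New gcd = gcd(g_others, new_val) = gcd(6, 41) = 1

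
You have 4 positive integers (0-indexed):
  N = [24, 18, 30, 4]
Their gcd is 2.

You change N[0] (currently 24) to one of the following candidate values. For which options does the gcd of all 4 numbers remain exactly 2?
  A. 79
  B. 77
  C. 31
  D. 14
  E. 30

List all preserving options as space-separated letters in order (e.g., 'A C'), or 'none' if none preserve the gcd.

Answer: D E

Derivation:
Old gcd = 2; gcd of others (without N[0]) = 2
New gcd for candidate v: gcd(2, v). Preserves old gcd iff gcd(2, v) = 2.
  Option A: v=79, gcd(2,79)=1 -> changes
  Option B: v=77, gcd(2,77)=1 -> changes
  Option C: v=31, gcd(2,31)=1 -> changes
  Option D: v=14, gcd(2,14)=2 -> preserves
  Option E: v=30, gcd(2,30)=2 -> preserves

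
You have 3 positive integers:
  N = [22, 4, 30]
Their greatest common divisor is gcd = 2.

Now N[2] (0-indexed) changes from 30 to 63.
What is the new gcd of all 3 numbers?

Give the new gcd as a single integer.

Numbers: [22, 4, 30], gcd = 2
Change: index 2, 30 -> 63
gcd of the OTHER numbers (without index 2): gcd([22, 4]) = 2
New gcd = gcd(g_others, new_val) = gcd(2, 63) = 1

Answer: 1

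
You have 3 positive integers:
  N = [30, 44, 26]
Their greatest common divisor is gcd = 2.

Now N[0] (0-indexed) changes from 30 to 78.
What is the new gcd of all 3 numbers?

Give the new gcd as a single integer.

Numbers: [30, 44, 26], gcd = 2
Change: index 0, 30 -> 78
gcd of the OTHER numbers (without index 0): gcd([44, 26]) = 2
New gcd = gcd(g_others, new_val) = gcd(2, 78) = 2

Answer: 2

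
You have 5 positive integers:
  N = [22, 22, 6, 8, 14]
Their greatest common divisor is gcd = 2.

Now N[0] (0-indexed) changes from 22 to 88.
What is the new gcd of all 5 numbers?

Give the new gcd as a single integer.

Answer: 2

Derivation:
Numbers: [22, 22, 6, 8, 14], gcd = 2
Change: index 0, 22 -> 88
gcd of the OTHER numbers (without index 0): gcd([22, 6, 8, 14]) = 2
New gcd = gcd(g_others, new_val) = gcd(2, 88) = 2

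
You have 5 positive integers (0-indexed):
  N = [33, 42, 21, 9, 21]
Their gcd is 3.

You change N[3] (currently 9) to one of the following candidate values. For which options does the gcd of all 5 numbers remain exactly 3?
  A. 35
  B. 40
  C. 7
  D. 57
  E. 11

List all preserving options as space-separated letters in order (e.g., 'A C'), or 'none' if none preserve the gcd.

Answer: D

Derivation:
Old gcd = 3; gcd of others (without N[3]) = 3
New gcd for candidate v: gcd(3, v). Preserves old gcd iff gcd(3, v) = 3.
  Option A: v=35, gcd(3,35)=1 -> changes
  Option B: v=40, gcd(3,40)=1 -> changes
  Option C: v=7, gcd(3,7)=1 -> changes
  Option D: v=57, gcd(3,57)=3 -> preserves
  Option E: v=11, gcd(3,11)=1 -> changes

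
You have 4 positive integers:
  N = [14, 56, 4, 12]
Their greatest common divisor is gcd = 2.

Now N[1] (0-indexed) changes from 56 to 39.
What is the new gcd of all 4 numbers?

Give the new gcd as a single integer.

Numbers: [14, 56, 4, 12], gcd = 2
Change: index 1, 56 -> 39
gcd of the OTHER numbers (without index 1): gcd([14, 4, 12]) = 2
New gcd = gcd(g_others, new_val) = gcd(2, 39) = 1

Answer: 1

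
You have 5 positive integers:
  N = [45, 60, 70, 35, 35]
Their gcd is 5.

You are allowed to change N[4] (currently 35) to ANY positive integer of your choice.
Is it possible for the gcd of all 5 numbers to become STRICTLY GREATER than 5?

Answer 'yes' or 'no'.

Answer: no

Derivation:
Current gcd = 5
gcd of all OTHER numbers (without N[4]=35): gcd([45, 60, 70, 35]) = 5
The new gcd after any change is gcd(5, new_value).
This can be at most 5.
Since 5 = old gcd 5, the gcd can only stay the same or decrease.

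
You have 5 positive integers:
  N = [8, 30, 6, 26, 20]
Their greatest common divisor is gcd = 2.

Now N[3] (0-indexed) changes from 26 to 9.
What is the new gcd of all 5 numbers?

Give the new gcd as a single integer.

Numbers: [8, 30, 6, 26, 20], gcd = 2
Change: index 3, 26 -> 9
gcd of the OTHER numbers (without index 3): gcd([8, 30, 6, 20]) = 2
New gcd = gcd(g_others, new_val) = gcd(2, 9) = 1

Answer: 1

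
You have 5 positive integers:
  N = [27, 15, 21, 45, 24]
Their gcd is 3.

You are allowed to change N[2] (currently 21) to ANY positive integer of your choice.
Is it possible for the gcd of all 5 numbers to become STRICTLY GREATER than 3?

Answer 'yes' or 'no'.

Answer: no

Derivation:
Current gcd = 3
gcd of all OTHER numbers (without N[2]=21): gcd([27, 15, 45, 24]) = 3
The new gcd after any change is gcd(3, new_value).
This can be at most 3.
Since 3 = old gcd 3, the gcd can only stay the same or decrease.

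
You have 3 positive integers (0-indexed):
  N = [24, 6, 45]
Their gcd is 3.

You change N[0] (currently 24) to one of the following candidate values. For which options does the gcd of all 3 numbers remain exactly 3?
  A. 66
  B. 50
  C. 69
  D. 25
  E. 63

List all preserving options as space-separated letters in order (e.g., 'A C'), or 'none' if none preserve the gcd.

Old gcd = 3; gcd of others (without N[0]) = 3
New gcd for candidate v: gcd(3, v). Preserves old gcd iff gcd(3, v) = 3.
  Option A: v=66, gcd(3,66)=3 -> preserves
  Option B: v=50, gcd(3,50)=1 -> changes
  Option C: v=69, gcd(3,69)=3 -> preserves
  Option D: v=25, gcd(3,25)=1 -> changes
  Option E: v=63, gcd(3,63)=3 -> preserves

Answer: A C E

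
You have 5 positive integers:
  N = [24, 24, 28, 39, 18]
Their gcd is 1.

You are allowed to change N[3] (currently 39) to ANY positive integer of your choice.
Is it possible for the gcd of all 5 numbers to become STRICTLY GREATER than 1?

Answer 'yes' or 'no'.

Answer: yes

Derivation:
Current gcd = 1
gcd of all OTHER numbers (without N[3]=39): gcd([24, 24, 28, 18]) = 2
The new gcd after any change is gcd(2, new_value).
This can be at most 2.
Since 2 > old gcd 1, the gcd CAN increase (e.g., set N[3] = 2).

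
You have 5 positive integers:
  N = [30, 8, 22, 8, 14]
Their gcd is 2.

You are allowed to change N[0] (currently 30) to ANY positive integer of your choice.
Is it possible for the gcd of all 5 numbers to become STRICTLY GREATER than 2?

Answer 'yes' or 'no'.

Current gcd = 2
gcd of all OTHER numbers (without N[0]=30): gcd([8, 22, 8, 14]) = 2
The new gcd after any change is gcd(2, new_value).
This can be at most 2.
Since 2 = old gcd 2, the gcd can only stay the same or decrease.

Answer: no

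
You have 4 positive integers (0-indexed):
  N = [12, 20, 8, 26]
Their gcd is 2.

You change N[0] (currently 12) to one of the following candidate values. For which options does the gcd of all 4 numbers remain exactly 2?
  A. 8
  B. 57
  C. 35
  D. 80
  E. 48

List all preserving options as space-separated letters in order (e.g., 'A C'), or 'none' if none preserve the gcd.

Answer: A D E

Derivation:
Old gcd = 2; gcd of others (without N[0]) = 2
New gcd for candidate v: gcd(2, v). Preserves old gcd iff gcd(2, v) = 2.
  Option A: v=8, gcd(2,8)=2 -> preserves
  Option B: v=57, gcd(2,57)=1 -> changes
  Option C: v=35, gcd(2,35)=1 -> changes
  Option D: v=80, gcd(2,80)=2 -> preserves
  Option E: v=48, gcd(2,48)=2 -> preserves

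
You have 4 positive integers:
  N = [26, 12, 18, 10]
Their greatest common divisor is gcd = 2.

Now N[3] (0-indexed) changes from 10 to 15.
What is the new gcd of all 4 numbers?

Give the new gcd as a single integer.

Answer: 1

Derivation:
Numbers: [26, 12, 18, 10], gcd = 2
Change: index 3, 10 -> 15
gcd of the OTHER numbers (without index 3): gcd([26, 12, 18]) = 2
New gcd = gcd(g_others, new_val) = gcd(2, 15) = 1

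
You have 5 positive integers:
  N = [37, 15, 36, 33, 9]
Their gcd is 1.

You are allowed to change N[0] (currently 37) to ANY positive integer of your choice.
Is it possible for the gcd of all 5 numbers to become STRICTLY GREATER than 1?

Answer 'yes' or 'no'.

Current gcd = 1
gcd of all OTHER numbers (without N[0]=37): gcd([15, 36, 33, 9]) = 3
The new gcd after any change is gcd(3, new_value).
This can be at most 3.
Since 3 > old gcd 1, the gcd CAN increase (e.g., set N[0] = 3).

Answer: yes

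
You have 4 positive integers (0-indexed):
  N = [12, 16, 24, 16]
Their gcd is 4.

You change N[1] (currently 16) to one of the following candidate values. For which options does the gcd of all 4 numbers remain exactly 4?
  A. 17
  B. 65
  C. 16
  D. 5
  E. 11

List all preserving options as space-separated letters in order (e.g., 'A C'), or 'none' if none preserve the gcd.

Answer: C

Derivation:
Old gcd = 4; gcd of others (without N[1]) = 4
New gcd for candidate v: gcd(4, v). Preserves old gcd iff gcd(4, v) = 4.
  Option A: v=17, gcd(4,17)=1 -> changes
  Option B: v=65, gcd(4,65)=1 -> changes
  Option C: v=16, gcd(4,16)=4 -> preserves
  Option D: v=5, gcd(4,5)=1 -> changes
  Option E: v=11, gcd(4,11)=1 -> changes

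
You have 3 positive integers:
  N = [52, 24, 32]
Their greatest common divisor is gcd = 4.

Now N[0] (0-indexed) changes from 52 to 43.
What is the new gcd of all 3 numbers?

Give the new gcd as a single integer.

Answer: 1

Derivation:
Numbers: [52, 24, 32], gcd = 4
Change: index 0, 52 -> 43
gcd of the OTHER numbers (without index 0): gcd([24, 32]) = 8
New gcd = gcd(g_others, new_val) = gcd(8, 43) = 1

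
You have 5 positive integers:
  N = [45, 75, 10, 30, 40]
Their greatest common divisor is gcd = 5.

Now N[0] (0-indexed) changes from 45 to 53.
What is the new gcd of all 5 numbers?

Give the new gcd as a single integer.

Answer: 1

Derivation:
Numbers: [45, 75, 10, 30, 40], gcd = 5
Change: index 0, 45 -> 53
gcd of the OTHER numbers (without index 0): gcd([75, 10, 30, 40]) = 5
New gcd = gcd(g_others, new_val) = gcd(5, 53) = 1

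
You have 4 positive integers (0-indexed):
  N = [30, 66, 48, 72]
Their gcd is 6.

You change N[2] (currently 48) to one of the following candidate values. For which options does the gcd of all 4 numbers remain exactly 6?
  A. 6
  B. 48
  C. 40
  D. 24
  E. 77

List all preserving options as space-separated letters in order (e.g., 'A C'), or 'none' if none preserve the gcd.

Old gcd = 6; gcd of others (without N[2]) = 6
New gcd for candidate v: gcd(6, v). Preserves old gcd iff gcd(6, v) = 6.
  Option A: v=6, gcd(6,6)=6 -> preserves
  Option B: v=48, gcd(6,48)=6 -> preserves
  Option C: v=40, gcd(6,40)=2 -> changes
  Option D: v=24, gcd(6,24)=6 -> preserves
  Option E: v=77, gcd(6,77)=1 -> changes

Answer: A B D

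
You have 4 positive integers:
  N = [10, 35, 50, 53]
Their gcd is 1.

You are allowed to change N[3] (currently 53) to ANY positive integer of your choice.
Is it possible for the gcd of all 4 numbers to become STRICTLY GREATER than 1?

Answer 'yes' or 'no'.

Answer: yes

Derivation:
Current gcd = 1
gcd of all OTHER numbers (without N[3]=53): gcd([10, 35, 50]) = 5
The new gcd after any change is gcd(5, new_value).
This can be at most 5.
Since 5 > old gcd 1, the gcd CAN increase (e.g., set N[3] = 5).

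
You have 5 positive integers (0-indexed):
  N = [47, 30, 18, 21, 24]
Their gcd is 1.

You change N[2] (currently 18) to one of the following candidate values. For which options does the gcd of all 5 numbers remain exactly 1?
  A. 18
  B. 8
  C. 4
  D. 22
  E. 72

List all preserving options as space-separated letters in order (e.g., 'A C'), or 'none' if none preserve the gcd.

Answer: A B C D E

Derivation:
Old gcd = 1; gcd of others (without N[2]) = 1
New gcd for candidate v: gcd(1, v). Preserves old gcd iff gcd(1, v) = 1.
  Option A: v=18, gcd(1,18)=1 -> preserves
  Option B: v=8, gcd(1,8)=1 -> preserves
  Option C: v=4, gcd(1,4)=1 -> preserves
  Option D: v=22, gcd(1,22)=1 -> preserves
  Option E: v=72, gcd(1,72)=1 -> preserves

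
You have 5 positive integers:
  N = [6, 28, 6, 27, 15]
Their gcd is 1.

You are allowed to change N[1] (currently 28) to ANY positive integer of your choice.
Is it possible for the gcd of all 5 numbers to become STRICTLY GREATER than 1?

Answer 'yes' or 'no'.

Current gcd = 1
gcd of all OTHER numbers (without N[1]=28): gcd([6, 6, 27, 15]) = 3
The new gcd after any change is gcd(3, new_value).
This can be at most 3.
Since 3 > old gcd 1, the gcd CAN increase (e.g., set N[1] = 3).

Answer: yes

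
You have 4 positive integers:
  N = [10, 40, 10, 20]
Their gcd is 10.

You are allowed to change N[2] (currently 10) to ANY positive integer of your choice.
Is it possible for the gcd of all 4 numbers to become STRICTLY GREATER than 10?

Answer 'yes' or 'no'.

Current gcd = 10
gcd of all OTHER numbers (without N[2]=10): gcd([10, 40, 20]) = 10
The new gcd after any change is gcd(10, new_value).
This can be at most 10.
Since 10 = old gcd 10, the gcd can only stay the same or decrease.

Answer: no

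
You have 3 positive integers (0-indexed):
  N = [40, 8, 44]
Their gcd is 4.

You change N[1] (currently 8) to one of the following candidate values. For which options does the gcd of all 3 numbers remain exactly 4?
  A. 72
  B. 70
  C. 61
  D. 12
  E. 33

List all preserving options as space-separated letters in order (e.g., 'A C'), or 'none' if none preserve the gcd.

Old gcd = 4; gcd of others (without N[1]) = 4
New gcd for candidate v: gcd(4, v). Preserves old gcd iff gcd(4, v) = 4.
  Option A: v=72, gcd(4,72)=4 -> preserves
  Option B: v=70, gcd(4,70)=2 -> changes
  Option C: v=61, gcd(4,61)=1 -> changes
  Option D: v=12, gcd(4,12)=4 -> preserves
  Option E: v=33, gcd(4,33)=1 -> changes

Answer: A D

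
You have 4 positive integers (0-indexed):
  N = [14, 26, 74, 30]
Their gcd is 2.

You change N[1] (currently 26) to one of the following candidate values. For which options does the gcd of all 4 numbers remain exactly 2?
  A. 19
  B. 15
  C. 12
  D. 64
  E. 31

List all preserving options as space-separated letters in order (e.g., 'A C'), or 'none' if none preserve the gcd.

Old gcd = 2; gcd of others (without N[1]) = 2
New gcd for candidate v: gcd(2, v). Preserves old gcd iff gcd(2, v) = 2.
  Option A: v=19, gcd(2,19)=1 -> changes
  Option B: v=15, gcd(2,15)=1 -> changes
  Option C: v=12, gcd(2,12)=2 -> preserves
  Option D: v=64, gcd(2,64)=2 -> preserves
  Option E: v=31, gcd(2,31)=1 -> changes

Answer: C D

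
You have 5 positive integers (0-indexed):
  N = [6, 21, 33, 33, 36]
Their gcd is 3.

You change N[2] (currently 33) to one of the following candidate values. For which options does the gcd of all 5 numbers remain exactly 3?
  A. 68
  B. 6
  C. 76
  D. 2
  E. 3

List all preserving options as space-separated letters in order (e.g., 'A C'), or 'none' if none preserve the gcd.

Old gcd = 3; gcd of others (without N[2]) = 3
New gcd for candidate v: gcd(3, v). Preserves old gcd iff gcd(3, v) = 3.
  Option A: v=68, gcd(3,68)=1 -> changes
  Option B: v=6, gcd(3,6)=3 -> preserves
  Option C: v=76, gcd(3,76)=1 -> changes
  Option D: v=2, gcd(3,2)=1 -> changes
  Option E: v=3, gcd(3,3)=3 -> preserves

Answer: B E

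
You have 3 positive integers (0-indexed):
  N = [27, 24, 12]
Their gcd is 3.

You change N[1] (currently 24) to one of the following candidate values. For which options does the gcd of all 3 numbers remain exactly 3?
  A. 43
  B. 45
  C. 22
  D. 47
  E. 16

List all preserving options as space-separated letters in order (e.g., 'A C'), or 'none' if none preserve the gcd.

Answer: B

Derivation:
Old gcd = 3; gcd of others (without N[1]) = 3
New gcd for candidate v: gcd(3, v). Preserves old gcd iff gcd(3, v) = 3.
  Option A: v=43, gcd(3,43)=1 -> changes
  Option B: v=45, gcd(3,45)=3 -> preserves
  Option C: v=22, gcd(3,22)=1 -> changes
  Option D: v=47, gcd(3,47)=1 -> changes
  Option E: v=16, gcd(3,16)=1 -> changes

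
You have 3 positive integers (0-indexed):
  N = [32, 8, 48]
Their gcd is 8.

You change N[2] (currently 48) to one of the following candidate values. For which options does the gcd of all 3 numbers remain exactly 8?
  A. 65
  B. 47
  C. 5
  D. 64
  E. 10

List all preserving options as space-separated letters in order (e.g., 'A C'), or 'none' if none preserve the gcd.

Old gcd = 8; gcd of others (without N[2]) = 8
New gcd for candidate v: gcd(8, v). Preserves old gcd iff gcd(8, v) = 8.
  Option A: v=65, gcd(8,65)=1 -> changes
  Option B: v=47, gcd(8,47)=1 -> changes
  Option C: v=5, gcd(8,5)=1 -> changes
  Option D: v=64, gcd(8,64)=8 -> preserves
  Option E: v=10, gcd(8,10)=2 -> changes

Answer: D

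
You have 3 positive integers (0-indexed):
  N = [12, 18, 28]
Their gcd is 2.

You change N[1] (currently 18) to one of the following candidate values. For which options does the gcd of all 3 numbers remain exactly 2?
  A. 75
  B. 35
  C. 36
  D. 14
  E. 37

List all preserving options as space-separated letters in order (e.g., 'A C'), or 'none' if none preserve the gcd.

Answer: D

Derivation:
Old gcd = 2; gcd of others (without N[1]) = 4
New gcd for candidate v: gcd(4, v). Preserves old gcd iff gcd(4, v) = 2.
  Option A: v=75, gcd(4,75)=1 -> changes
  Option B: v=35, gcd(4,35)=1 -> changes
  Option C: v=36, gcd(4,36)=4 -> changes
  Option D: v=14, gcd(4,14)=2 -> preserves
  Option E: v=37, gcd(4,37)=1 -> changes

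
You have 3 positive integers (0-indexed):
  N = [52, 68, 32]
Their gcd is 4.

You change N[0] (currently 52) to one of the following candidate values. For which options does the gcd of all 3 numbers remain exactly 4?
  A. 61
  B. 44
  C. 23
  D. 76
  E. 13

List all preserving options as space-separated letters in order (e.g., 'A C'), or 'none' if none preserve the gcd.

Old gcd = 4; gcd of others (without N[0]) = 4
New gcd for candidate v: gcd(4, v). Preserves old gcd iff gcd(4, v) = 4.
  Option A: v=61, gcd(4,61)=1 -> changes
  Option B: v=44, gcd(4,44)=4 -> preserves
  Option C: v=23, gcd(4,23)=1 -> changes
  Option D: v=76, gcd(4,76)=4 -> preserves
  Option E: v=13, gcd(4,13)=1 -> changes

Answer: B D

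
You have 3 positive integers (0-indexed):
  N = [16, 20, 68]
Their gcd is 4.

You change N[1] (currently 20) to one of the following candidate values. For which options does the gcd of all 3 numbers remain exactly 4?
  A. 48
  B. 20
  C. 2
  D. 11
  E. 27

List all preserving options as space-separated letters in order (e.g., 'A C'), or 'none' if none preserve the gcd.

Old gcd = 4; gcd of others (without N[1]) = 4
New gcd for candidate v: gcd(4, v). Preserves old gcd iff gcd(4, v) = 4.
  Option A: v=48, gcd(4,48)=4 -> preserves
  Option B: v=20, gcd(4,20)=4 -> preserves
  Option C: v=2, gcd(4,2)=2 -> changes
  Option D: v=11, gcd(4,11)=1 -> changes
  Option E: v=27, gcd(4,27)=1 -> changes

Answer: A B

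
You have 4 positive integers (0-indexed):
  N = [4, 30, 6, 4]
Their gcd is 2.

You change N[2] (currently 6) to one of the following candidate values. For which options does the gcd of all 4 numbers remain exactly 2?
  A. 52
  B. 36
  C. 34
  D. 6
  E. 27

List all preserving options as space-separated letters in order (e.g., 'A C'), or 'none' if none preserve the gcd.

Old gcd = 2; gcd of others (without N[2]) = 2
New gcd for candidate v: gcd(2, v). Preserves old gcd iff gcd(2, v) = 2.
  Option A: v=52, gcd(2,52)=2 -> preserves
  Option B: v=36, gcd(2,36)=2 -> preserves
  Option C: v=34, gcd(2,34)=2 -> preserves
  Option D: v=6, gcd(2,6)=2 -> preserves
  Option E: v=27, gcd(2,27)=1 -> changes

Answer: A B C D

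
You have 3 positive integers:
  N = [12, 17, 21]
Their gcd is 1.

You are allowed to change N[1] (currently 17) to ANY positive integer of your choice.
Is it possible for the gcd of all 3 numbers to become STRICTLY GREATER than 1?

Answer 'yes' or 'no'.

Answer: yes

Derivation:
Current gcd = 1
gcd of all OTHER numbers (without N[1]=17): gcd([12, 21]) = 3
The new gcd after any change is gcd(3, new_value).
This can be at most 3.
Since 3 > old gcd 1, the gcd CAN increase (e.g., set N[1] = 3).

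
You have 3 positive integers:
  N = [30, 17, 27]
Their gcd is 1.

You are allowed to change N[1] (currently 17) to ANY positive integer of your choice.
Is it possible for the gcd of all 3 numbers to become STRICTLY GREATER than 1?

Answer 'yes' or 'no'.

Current gcd = 1
gcd of all OTHER numbers (without N[1]=17): gcd([30, 27]) = 3
The new gcd after any change is gcd(3, new_value).
This can be at most 3.
Since 3 > old gcd 1, the gcd CAN increase (e.g., set N[1] = 3).

Answer: yes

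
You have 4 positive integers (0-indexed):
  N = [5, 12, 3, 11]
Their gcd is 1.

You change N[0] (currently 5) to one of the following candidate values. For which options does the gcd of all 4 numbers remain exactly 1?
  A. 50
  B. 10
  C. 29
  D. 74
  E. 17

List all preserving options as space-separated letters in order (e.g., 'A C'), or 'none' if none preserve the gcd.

Answer: A B C D E

Derivation:
Old gcd = 1; gcd of others (without N[0]) = 1
New gcd for candidate v: gcd(1, v). Preserves old gcd iff gcd(1, v) = 1.
  Option A: v=50, gcd(1,50)=1 -> preserves
  Option B: v=10, gcd(1,10)=1 -> preserves
  Option C: v=29, gcd(1,29)=1 -> preserves
  Option D: v=74, gcd(1,74)=1 -> preserves
  Option E: v=17, gcd(1,17)=1 -> preserves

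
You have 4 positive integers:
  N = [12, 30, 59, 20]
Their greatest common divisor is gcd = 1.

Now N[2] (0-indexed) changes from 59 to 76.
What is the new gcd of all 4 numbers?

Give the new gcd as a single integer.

Numbers: [12, 30, 59, 20], gcd = 1
Change: index 2, 59 -> 76
gcd of the OTHER numbers (without index 2): gcd([12, 30, 20]) = 2
New gcd = gcd(g_others, new_val) = gcd(2, 76) = 2

Answer: 2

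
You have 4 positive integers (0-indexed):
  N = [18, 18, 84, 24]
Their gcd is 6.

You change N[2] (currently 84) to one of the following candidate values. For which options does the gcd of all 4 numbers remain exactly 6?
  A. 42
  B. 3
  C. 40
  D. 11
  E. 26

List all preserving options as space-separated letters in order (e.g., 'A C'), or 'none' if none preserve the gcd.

Old gcd = 6; gcd of others (without N[2]) = 6
New gcd for candidate v: gcd(6, v). Preserves old gcd iff gcd(6, v) = 6.
  Option A: v=42, gcd(6,42)=6 -> preserves
  Option B: v=3, gcd(6,3)=3 -> changes
  Option C: v=40, gcd(6,40)=2 -> changes
  Option D: v=11, gcd(6,11)=1 -> changes
  Option E: v=26, gcd(6,26)=2 -> changes

Answer: A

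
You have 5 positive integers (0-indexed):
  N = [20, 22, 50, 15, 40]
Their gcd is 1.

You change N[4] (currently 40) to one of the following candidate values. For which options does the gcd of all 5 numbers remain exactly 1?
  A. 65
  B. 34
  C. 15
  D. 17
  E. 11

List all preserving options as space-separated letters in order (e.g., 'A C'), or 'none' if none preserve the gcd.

Answer: A B C D E

Derivation:
Old gcd = 1; gcd of others (without N[4]) = 1
New gcd for candidate v: gcd(1, v). Preserves old gcd iff gcd(1, v) = 1.
  Option A: v=65, gcd(1,65)=1 -> preserves
  Option B: v=34, gcd(1,34)=1 -> preserves
  Option C: v=15, gcd(1,15)=1 -> preserves
  Option D: v=17, gcd(1,17)=1 -> preserves
  Option E: v=11, gcd(1,11)=1 -> preserves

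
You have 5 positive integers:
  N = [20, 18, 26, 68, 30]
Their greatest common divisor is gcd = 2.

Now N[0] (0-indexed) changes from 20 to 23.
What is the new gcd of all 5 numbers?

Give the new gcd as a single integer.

Numbers: [20, 18, 26, 68, 30], gcd = 2
Change: index 0, 20 -> 23
gcd of the OTHER numbers (without index 0): gcd([18, 26, 68, 30]) = 2
New gcd = gcd(g_others, new_val) = gcd(2, 23) = 1

Answer: 1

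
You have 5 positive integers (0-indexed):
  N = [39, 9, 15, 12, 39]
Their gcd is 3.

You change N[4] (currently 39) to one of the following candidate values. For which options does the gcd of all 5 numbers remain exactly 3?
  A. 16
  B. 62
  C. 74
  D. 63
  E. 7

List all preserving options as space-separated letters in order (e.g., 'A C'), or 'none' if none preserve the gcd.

Answer: D

Derivation:
Old gcd = 3; gcd of others (without N[4]) = 3
New gcd for candidate v: gcd(3, v). Preserves old gcd iff gcd(3, v) = 3.
  Option A: v=16, gcd(3,16)=1 -> changes
  Option B: v=62, gcd(3,62)=1 -> changes
  Option C: v=74, gcd(3,74)=1 -> changes
  Option D: v=63, gcd(3,63)=3 -> preserves
  Option E: v=7, gcd(3,7)=1 -> changes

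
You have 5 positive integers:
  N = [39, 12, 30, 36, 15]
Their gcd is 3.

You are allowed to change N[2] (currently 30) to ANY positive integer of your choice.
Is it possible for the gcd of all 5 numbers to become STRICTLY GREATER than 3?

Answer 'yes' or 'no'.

Current gcd = 3
gcd of all OTHER numbers (without N[2]=30): gcd([39, 12, 36, 15]) = 3
The new gcd after any change is gcd(3, new_value).
This can be at most 3.
Since 3 = old gcd 3, the gcd can only stay the same or decrease.

Answer: no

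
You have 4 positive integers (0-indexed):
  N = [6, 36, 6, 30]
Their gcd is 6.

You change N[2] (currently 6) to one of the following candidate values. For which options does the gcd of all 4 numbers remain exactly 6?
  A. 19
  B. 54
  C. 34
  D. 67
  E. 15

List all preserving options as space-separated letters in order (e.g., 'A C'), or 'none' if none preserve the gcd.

Old gcd = 6; gcd of others (without N[2]) = 6
New gcd for candidate v: gcd(6, v). Preserves old gcd iff gcd(6, v) = 6.
  Option A: v=19, gcd(6,19)=1 -> changes
  Option B: v=54, gcd(6,54)=6 -> preserves
  Option C: v=34, gcd(6,34)=2 -> changes
  Option D: v=67, gcd(6,67)=1 -> changes
  Option E: v=15, gcd(6,15)=3 -> changes

Answer: B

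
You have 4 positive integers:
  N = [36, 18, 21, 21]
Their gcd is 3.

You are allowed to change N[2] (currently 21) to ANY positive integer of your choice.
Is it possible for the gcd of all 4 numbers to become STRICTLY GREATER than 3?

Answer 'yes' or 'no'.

Answer: no

Derivation:
Current gcd = 3
gcd of all OTHER numbers (without N[2]=21): gcd([36, 18, 21]) = 3
The new gcd after any change is gcd(3, new_value).
This can be at most 3.
Since 3 = old gcd 3, the gcd can only stay the same or decrease.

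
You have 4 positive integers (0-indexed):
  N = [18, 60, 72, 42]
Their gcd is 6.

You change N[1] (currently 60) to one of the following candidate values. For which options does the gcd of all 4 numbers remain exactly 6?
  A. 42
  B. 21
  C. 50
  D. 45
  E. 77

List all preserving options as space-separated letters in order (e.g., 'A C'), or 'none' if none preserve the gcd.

Old gcd = 6; gcd of others (without N[1]) = 6
New gcd for candidate v: gcd(6, v). Preserves old gcd iff gcd(6, v) = 6.
  Option A: v=42, gcd(6,42)=6 -> preserves
  Option B: v=21, gcd(6,21)=3 -> changes
  Option C: v=50, gcd(6,50)=2 -> changes
  Option D: v=45, gcd(6,45)=3 -> changes
  Option E: v=77, gcd(6,77)=1 -> changes

Answer: A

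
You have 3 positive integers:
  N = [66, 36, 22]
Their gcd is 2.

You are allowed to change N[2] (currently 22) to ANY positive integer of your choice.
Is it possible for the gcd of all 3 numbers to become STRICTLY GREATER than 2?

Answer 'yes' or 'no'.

Answer: yes

Derivation:
Current gcd = 2
gcd of all OTHER numbers (without N[2]=22): gcd([66, 36]) = 6
The new gcd after any change is gcd(6, new_value).
This can be at most 6.
Since 6 > old gcd 2, the gcd CAN increase (e.g., set N[2] = 6).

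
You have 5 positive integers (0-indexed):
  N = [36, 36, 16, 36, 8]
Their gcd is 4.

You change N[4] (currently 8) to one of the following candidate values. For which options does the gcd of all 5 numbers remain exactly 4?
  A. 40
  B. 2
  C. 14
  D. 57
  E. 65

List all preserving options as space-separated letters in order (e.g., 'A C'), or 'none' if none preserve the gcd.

Answer: A

Derivation:
Old gcd = 4; gcd of others (without N[4]) = 4
New gcd for candidate v: gcd(4, v). Preserves old gcd iff gcd(4, v) = 4.
  Option A: v=40, gcd(4,40)=4 -> preserves
  Option B: v=2, gcd(4,2)=2 -> changes
  Option C: v=14, gcd(4,14)=2 -> changes
  Option D: v=57, gcd(4,57)=1 -> changes
  Option E: v=65, gcd(4,65)=1 -> changes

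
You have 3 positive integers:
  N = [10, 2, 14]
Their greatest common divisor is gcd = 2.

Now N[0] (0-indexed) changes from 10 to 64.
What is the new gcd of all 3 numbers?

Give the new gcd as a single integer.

Answer: 2

Derivation:
Numbers: [10, 2, 14], gcd = 2
Change: index 0, 10 -> 64
gcd of the OTHER numbers (without index 0): gcd([2, 14]) = 2
New gcd = gcd(g_others, new_val) = gcd(2, 64) = 2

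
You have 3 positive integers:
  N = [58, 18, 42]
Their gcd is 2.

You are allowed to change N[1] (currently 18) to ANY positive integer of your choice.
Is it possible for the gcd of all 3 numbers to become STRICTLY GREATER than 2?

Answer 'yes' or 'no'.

Answer: no

Derivation:
Current gcd = 2
gcd of all OTHER numbers (without N[1]=18): gcd([58, 42]) = 2
The new gcd after any change is gcd(2, new_value).
This can be at most 2.
Since 2 = old gcd 2, the gcd can only stay the same or decrease.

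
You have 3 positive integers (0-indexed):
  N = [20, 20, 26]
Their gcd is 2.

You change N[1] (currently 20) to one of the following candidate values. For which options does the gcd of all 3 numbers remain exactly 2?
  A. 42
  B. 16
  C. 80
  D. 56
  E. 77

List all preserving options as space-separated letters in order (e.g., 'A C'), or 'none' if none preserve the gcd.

Old gcd = 2; gcd of others (without N[1]) = 2
New gcd for candidate v: gcd(2, v). Preserves old gcd iff gcd(2, v) = 2.
  Option A: v=42, gcd(2,42)=2 -> preserves
  Option B: v=16, gcd(2,16)=2 -> preserves
  Option C: v=80, gcd(2,80)=2 -> preserves
  Option D: v=56, gcd(2,56)=2 -> preserves
  Option E: v=77, gcd(2,77)=1 -> changes

Answer: A B C D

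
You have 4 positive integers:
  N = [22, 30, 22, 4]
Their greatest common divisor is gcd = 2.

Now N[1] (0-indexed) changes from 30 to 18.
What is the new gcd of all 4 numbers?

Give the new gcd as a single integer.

Numbers: [22, 30, 22, 4], gcd = 2
Change: index 1, 30 -> 18
gcd of the OTHER numbers (without index 1): gcd([22, 22, 4]) = 2
New gcd = gcd(g_others, new_val) = gcd(2, 18) = 2

Answer: 2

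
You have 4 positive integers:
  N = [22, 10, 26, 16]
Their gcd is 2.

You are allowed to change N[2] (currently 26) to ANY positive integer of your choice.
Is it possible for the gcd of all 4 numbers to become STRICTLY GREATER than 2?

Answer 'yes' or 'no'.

Current gcd = 2
gcd of all OTHER numbers (without N[2]=26): gcd([22, 10, 16]) = 2
The new gcd after any change is gcd(2, new_value).
This can be at most 2.
Since 2 = old gcd 2, the gcd can only stay the same or decrease.

Answer: no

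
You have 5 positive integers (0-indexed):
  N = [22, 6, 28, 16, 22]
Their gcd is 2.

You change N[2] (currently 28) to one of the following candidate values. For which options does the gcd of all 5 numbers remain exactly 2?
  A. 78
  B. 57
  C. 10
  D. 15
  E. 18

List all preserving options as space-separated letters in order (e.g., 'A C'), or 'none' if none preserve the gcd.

Old gcd = 2; gcd of others (without N[2]) = 2
New gcd for candidate v: gcd(2, v). Preserves old gcd iff gcd(2, v) = 2.
  Option A: v=78, gcd(2,78)=2 -> preserves
  Option B: v=57, gcd(2,57)=1 -> changes
  Option C: v=10, gcd(2,10)=2 -> preserves
  Option D: v=15, gcd(2,15)=1 -> changes
  Option E: v=18, gcd(2,18)=2 -> preserves

Answer: A C E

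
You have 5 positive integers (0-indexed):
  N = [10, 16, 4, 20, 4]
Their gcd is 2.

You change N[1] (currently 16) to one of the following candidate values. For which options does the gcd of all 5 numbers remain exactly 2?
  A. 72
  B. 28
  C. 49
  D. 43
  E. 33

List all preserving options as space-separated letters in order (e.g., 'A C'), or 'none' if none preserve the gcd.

Answer: A B

Derivation:
Old gcd = 2; gcd of others (without N[1]) = 2
New gcd for candidate v: gcd(2, v). Preserves old gcd iff gcd(2, v) = 2.
  Option A: v=72, gcd(2,72)=2 -> preserves
  Option B: v=28, gcd(2,28)=2 -> preserves
  Option C: v=49, gcd(2,49)=1 -> changes
  Option D: v=43, gcd(2,43)=1 -> changes
  Option E: v=33, gcd(2,33)=1 -> changes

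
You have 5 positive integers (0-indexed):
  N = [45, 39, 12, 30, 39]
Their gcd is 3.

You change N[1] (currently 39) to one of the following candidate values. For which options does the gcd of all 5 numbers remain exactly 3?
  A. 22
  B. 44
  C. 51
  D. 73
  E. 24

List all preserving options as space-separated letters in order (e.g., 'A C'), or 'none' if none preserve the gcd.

Answer: C E

Derivation:
Old gcd = 3; gcd of others (without N[1]) = 3
New gcd for candidate v: gcd(3, v). Preserves old gcd iff gcd(3, v) = 3.
  Option A: v=22, gcd(3,22)=1 -> changes
  Option B: v=44, gcd(3,44)=1 -> changes
  Option C: v=51, gcd(3,51)=3 -> preserves
  Option D: v=73, gcd(3,73)=1 -> changes
  Option E: v=24, gcd(3,24)=3 -> preserves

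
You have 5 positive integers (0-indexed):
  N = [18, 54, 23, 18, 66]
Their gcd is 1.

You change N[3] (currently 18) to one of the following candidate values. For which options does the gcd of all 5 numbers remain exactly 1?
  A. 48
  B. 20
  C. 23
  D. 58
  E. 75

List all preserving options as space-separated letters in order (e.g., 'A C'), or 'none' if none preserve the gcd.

Old gcd = 1; gcd of others (without N[3]) = 1
New gcd for candidate v: gcd(1, v). Preserves old gcd iff gcd(1, v) = 1.
  Option A: v=48, gcd(1,48)=1 -> preserves
  Option B: v=20, gcd(1,20)=1 -> preserves
  Option C: v=23, gcd(1,23)=1 -> preserves
  Option D: v=58, gcd(1,58)=1 -> preserves
  Option E: v=75, gcd(1,75)=1 -> preserves

Answer: A B C D E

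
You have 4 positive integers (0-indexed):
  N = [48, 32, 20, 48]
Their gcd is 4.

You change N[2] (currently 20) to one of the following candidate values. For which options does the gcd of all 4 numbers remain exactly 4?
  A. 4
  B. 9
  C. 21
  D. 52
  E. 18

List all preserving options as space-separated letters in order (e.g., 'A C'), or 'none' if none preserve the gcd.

Old gcd = 4; gcd of others (without N[2]) = 16
New gcd for candidate v: gcd(16, v). Preserves old gcd iff gcd(16, v) = 4.
  Option A: v=4, gcd(16,4)=4 -> preserves
  Option B: v=9, gcd(16,9)=1 -> changes
  Option C: v=21, gcd(16,21)=1 -> changes
  Option D: v=52, gcd(16,52)=4 -> preserves
  Option E: v=18, gcd(16,18)=2 -> changes

Answer: A D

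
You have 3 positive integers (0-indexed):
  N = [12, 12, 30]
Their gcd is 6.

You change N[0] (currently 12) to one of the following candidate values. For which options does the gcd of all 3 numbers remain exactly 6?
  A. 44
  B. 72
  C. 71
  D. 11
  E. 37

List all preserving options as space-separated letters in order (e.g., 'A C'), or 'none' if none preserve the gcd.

Answer: B

Derivation:
Old gcd = 6; gcd of others (without N[0]) = 6
New gcd for candidate v: gcd(6, v). Preserves old gcd iff gcd(6, v) = 6.
  Option A: v=44, gcd(6,44)=2 -> changes
  Option B: v=72, gcd(6,72)=6 -> preserves
  Option C: v=71, gcd(6,71)=1 -> changes
  Option D: v=11, gcd(6,11)=1 -> changes
  Option E: v=37, gcd(6,37)=1 -> changes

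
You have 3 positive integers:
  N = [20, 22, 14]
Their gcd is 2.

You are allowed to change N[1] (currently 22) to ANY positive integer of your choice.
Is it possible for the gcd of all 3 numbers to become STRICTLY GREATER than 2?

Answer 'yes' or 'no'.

Answer: no

Derivation:
Current gcd = 2
gcd of all OTHER numbers (without N[1]=22): gcd([20, 14]) = 2
The new gcd after any change is gcd(2, new_value).
This can be at most 2.
Since 2 = old gcd 2, the gcd can only stay the same or decrease.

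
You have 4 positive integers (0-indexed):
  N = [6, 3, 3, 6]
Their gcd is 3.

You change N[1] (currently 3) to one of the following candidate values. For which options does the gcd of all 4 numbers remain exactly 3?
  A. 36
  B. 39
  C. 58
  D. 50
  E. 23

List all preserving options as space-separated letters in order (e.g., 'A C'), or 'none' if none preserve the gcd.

Old gcd = 3; gcd of others (without N[1]) = 3
New gcd for candidate v: gcd(3, v). Preserves old gcd iff gcd(3, v) = 3.
  Option A: v=36, gcd(3,36)=3 -> preserves
  Option B: v=39, gcd(3,39)=3 -> preserves
  Option C: v=58, gcd(3,58)=1 -> changes
  Option D: v=50, gcd(3,50)=1 -> changes
  Option E: v=23, gcd(3,23)=1 -> changes

Answer: A B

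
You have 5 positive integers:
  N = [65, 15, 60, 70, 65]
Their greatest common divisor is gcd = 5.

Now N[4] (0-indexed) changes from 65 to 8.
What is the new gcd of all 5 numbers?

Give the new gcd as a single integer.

Numbers: [65, 15, 60, 70, 65], gcd = 5
Change: index 4, 65 -> 8
gcd of the OTHER numbers (without index 4): gcd([65, 15, 60, 70]) = 5
New gcd = gcd(g_others, new_val) = gcd(5, 8) = 1

Answer: 1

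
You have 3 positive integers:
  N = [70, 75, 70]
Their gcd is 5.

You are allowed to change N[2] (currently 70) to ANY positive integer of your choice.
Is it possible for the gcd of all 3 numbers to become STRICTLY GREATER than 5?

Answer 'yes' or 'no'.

Current gcd = 5
gcd of all OTHER numbers (without N[2]=70): gcd([70, 75]) = 5
The new gcd after any change is gcd(5, new_value).
This can be at most 5.
Since 5 = old gcd 5, the gcd can only stay the same or decrease.

Answer: no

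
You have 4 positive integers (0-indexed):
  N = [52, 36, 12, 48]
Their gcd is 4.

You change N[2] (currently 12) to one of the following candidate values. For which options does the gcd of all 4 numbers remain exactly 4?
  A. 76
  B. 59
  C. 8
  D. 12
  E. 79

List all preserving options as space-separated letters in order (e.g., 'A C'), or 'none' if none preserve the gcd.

Answer: A C D

Derivation:
Old gcd = 4; gcd of others (without N[2]) = 4
New gcd for candidate v: gcd(4, v). Preserves old gcd iff gcd(4, v) = 4.
  Option A: v=76, gcd(4,76)=4 -> preserves
  Option B: v=59, gcd(4,59)=1 -> changes
  Option C: v=8, gcd(4,8)=4 -> preserves
  Option D: v=12, gcd(4,12)=4 -> preserves
  Option E: v=79, gcd(4,79)=1 -> changes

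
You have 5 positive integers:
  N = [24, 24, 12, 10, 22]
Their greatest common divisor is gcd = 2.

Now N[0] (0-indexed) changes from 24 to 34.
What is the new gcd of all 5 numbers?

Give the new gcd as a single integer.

Answer: 2

Derivation:
Numbers: [24, 24, 12, 10, 22], gcd = 2
Change: index 0, 24 -> 34
gcd of the OTHER numbers (without index 0): gcd([24, 12, 10, 22]) = 2
New gcd = gcd(g_others, new_val) = gcd(2, 34) = 2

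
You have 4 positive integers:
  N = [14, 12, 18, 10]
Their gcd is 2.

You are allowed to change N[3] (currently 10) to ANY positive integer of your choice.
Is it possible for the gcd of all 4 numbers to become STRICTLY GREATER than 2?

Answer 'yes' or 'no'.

Answer: no

Derivation:
Current gcd = 2
gcd of all OTHER numbers (without N[3]=10): gcd([14, 12, 18]) = 2
The new gcd after any change is gcd(2, new_value).
This can be at most 2.
Since 2 = old gcd 2, the gcd can only stay the same or decrease.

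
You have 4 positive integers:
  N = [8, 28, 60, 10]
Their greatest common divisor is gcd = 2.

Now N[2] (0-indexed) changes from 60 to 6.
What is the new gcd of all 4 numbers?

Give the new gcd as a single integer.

Answer: 2

Derivation:
Numbers: [8, 28, 60, 10], gcd = 2
Change: index 2, 60 -> 6
gcd of the OTHER numbers (without index 2): gcd([8, 28, 10]) = 2
New gcd = gcd(g_others, new_val) = gcd(2, 6) = 2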